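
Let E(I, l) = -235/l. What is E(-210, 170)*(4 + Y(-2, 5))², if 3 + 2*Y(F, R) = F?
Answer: -423/136 ≈ -3.1103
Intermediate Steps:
Y(F, R) = -3/2 + F/2
E(-210, 170)*(4 + Y(-2, 5))² = (-235/170)*(4 + (-3/2 + (½)*(-2)))² = (-235*1/170)*(4 + (-3/2 - 1))² = -47*(4 - 5/2)²/34 = -47*(3/2)²/34 = -47/34*9/4 = -423/136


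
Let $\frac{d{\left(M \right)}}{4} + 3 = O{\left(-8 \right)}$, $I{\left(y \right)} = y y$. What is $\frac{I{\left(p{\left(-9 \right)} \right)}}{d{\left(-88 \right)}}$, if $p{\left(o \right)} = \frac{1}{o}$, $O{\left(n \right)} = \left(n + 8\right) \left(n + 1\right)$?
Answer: $- \frac{1}{972} \approx -0.0010288$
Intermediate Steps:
$O{\left(n \right)} = \left(1 + n\right) \left(8 + n\right)$ ($O{\left(n \right)} = \left(8 + n\right) \left(1 + n\right) = \left(1 + n\right) \left(8 + n\right)$)
$I{\left(y \right)} = y^{2}$
$d{\left(M \right)} = -12$ ($d{\left(M \right)} = -12 + 4 \left(8 + \left(-8\right)^{2} + 9 \left(-8\right)\right) = -12 + 4 \left(8 + 64 - 72\right) = -12 + 4 \cdot 0 = -12 + 0 = -12$)
$\frac{I{\left(p{\left(-9 \right)} \right)}}{d{\left(-88 \right)}} = \frac{\left(\frac{1}{-9}\right)^{2}}{-12} = \left(- \frac{1}{9}\right)^{2} \left(- \frac{1}{12}\right) = \frac{1}{81} \left(- \frac{1}{12}\right) = - \frac{1}{972}$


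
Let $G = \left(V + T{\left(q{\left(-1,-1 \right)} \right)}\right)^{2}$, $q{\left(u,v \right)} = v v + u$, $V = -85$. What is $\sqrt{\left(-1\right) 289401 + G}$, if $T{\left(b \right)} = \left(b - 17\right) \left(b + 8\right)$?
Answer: $4 i \sqrt{15035} \approx 490.47 i$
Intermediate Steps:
$q{\left(u,v \right)} = u + v^{2}$ ($q{\left(u,v \right)} = v^{2} + u = u + v^{2}$)
$T{\left(b \right)} = \left(-17 + b\right) \left(8 + b\right)$
$G = 48841$ ($G = \left(-85 - \left(136 - \left(-1 + \left(-1\right)^{2}\right)^{2} + 9 \left(-1 + \left(-1\right)^{2}\right)\right)\right)^{2} = \left(-85 - \left(136 - \left(-1 + 1\right)^{2} + 9 \left(-1 + 1\right)\right)\right)^{2} = \left(-85 - \left(136 - 0^{2}\right)\right)^{2} = \left(-85 + \left(-136 + 0 + 0\right)\right)^{2} = \left(-85 - 136\right)^{2} = \left(-221\right)^{2} = 48841$)
$\sqrt{\left(-1\right) 289401 + G} = \sqrt{\left(-1\right) 289401 + 48841} = \sqrt{-289401 + 48841} = \sqrt{-240560} = 4 i \sqrt{15035}$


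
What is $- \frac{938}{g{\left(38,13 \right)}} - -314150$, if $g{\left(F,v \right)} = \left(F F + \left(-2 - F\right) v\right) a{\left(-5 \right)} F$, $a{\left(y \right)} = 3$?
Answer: $\frac{2363664533}{7524} \approx 3.1415 \cdot 10^{5}$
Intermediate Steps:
$g{\left(F,v \right)} = F \left(3 F^{2} + 3 v \left(-2 - F\right)\right)$ ($g{\left(F,v \right)} = \left(F F + \left(-2 - F\right) v\right) 3 F = \left(F^{2} + v \left(-2 - F\right)\right) 3 F = \left(3 F^{2} + 3 v \left(-2 - F\right)\right) F = F \left(3 F^{2} + 3 v \left(-2 - F\right)\right)$)
$- \frac{938}{g{\left(38,13 \right)}} - -314150 = - \frac{938}{3 \cdot 38 \left(38^{2} - 26 - 38 \cdot 13\right)} - -314150 = - \frac{938}{3 \cdot 38 \left(1444 - 26 - 494\right)} + 314150 = - \frac{938}{3 \cdot 38 \cdot 924} + 314150 = - \frac{938}{105336} + 314150 = \left(-938\right) \frac{1}{105336} + 314150 = - \frac{67}{7524} + 314150 = \frac{2363664533}{7524}$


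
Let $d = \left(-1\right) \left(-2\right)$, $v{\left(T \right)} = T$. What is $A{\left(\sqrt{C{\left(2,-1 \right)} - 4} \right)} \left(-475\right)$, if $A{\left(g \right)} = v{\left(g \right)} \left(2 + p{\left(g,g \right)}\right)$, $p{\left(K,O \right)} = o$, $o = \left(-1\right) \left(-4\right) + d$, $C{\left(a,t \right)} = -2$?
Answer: $- 3800 i \sqrt{6} \approx - 9308.1 i$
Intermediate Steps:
$d = 2$
$o = 6$ ($o = \left(-1\right) \left(-4\right) + 2 = 4 + 2 = 6$)
$p{\left(K,O \right)} = 6$
$A{\left(g \right)} = 8 g$ ($A{\left(g \right)} = g \left(2 + 6\right) = g 8 = 8 g$)
$A{\left(\sqrt{C{\left(2,-1 \right)} - 4} \right)} \left(-475\right) = 8 \sqrt{-2 - 4} \left(-475\right) = 8 \sqrt{-6} \left(-475\right) = 8 i \sqrt{6} \left(-475\right) = - 3800 i \sqrt{6}$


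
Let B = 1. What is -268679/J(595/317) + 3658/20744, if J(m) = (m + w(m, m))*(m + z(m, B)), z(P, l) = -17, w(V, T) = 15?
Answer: 35010435497329/33252502350 ≈ 1052.9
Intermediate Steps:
J(m) = (-17 + m)*(15 + m) (J(m) = (m + 15)*(m - 17) = (15 + m)*(-17 + m) = (-17 + m)*(15 + m))
-268679/J(595/317) + 3658/20744 = -268679/(-255 + (595/317)**2 - 1190/317) + 3658/20744 = -268679/(-255 + (595*(1/317))**2 - 1190/317) + 3658*(1/20744) = -268679/(-255 + (595/317)**2 - 2*595/317) + 1829/10372 = -268679/(-255 + 354025/100489 - 1190/317) + 1829/10372 = -268679/(-25647900/100489) + 1829/10372 = -268679*(-100489/25647900) + 1829/10372 = 26999284031/25647900 + 1829/10372 = 35010435497329/33252502350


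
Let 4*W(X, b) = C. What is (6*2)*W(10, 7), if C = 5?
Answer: 15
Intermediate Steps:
W(X, b) = 5/4 (W(X, b) = (1/4)*5 = 5/4)
(6*2)*W(10, 7) = (6*2)*(5/4) = 12*(5/4) = 15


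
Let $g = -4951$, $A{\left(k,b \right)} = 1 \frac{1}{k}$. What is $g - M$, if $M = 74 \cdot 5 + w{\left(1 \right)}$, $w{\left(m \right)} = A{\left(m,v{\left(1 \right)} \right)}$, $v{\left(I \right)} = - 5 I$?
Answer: $-5322$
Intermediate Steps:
$A{\left(k,b \right)} = \frac{1}{k}$
$w{\left(m \right)} = \frac{1}{m}$
$M = 371$ ($M = 74 \cdot 5 + 1^{-1} = 370 + 1 = 371$)
$g - M = -4951 - 371 = -5322$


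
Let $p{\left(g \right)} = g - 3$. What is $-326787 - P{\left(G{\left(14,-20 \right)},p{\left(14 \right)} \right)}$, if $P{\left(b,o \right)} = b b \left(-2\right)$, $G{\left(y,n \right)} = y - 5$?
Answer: $-326625$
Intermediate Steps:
$G{\left(y,n \right)} = -5 + y$
$p{\left(g \right)} = -3 + g$
$P{\left(b,o \right)} = - 2 b^{2}$ ($P{\left(b,o \right)} = b^{2} \left(-2\right) = - 2 b^{2}$)
$-326787 - P{\left(G{\left(14,-20 \right)},p{\left(14 \right)} \right)} = -326787 - - 2 \left(-5 + 14\right)^{2} = -326787 - - 2 \cdot 9^{2} = -326787 - \left(-2\right) 81 = -326787 - -162 = -326787 + 162 = -326625$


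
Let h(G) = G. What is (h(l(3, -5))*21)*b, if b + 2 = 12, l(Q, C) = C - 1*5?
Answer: -2100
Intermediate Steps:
l(Q, C) = -5 + C (l(Q, C) = C - 5 = -5 + C)
b = 10 (b = -2 + 12 = 10)
(h(l(3, -5))*21)*b = ((-5 - 5)*21)*10 = -10*21*10 = -210*10 = -2100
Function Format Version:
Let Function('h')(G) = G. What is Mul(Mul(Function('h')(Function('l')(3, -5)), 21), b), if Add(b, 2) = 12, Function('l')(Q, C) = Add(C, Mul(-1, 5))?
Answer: -2100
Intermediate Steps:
Function('l')(Q, C) = Add(-5, C) (Function('l')(Q, C) = Add(C, -5) = Add(-5, C))
b = 10 (b = Add(-2, 12) = 10)
Mul(Mul(Function('h')(Function('l')(3, -5)), 21), b) = Mul(Mul(Add(-5, -5), 21), 10) = Mul(Mul(-10, 21), 10) = Mul(-210, 10) = -2100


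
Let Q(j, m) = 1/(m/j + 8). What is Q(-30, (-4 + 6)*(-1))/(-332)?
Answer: -15/40172 ≈ -0.00037339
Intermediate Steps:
Q(j, m) = 1/(8 + m/j)
Q(-30, (-4 + 6)*(-1))/(-332) = -30/((-4 + 6)*(-1) + 8*(-30))/(-332) = -30/(2*(-1) - 240)*(-1/332) = -30/(-2 - 240)*(-1/332) = -30/(-242)*(-1/332) = -30*(-1/242)*(-1/332) = (15/121)*(-1/332) = -15/40172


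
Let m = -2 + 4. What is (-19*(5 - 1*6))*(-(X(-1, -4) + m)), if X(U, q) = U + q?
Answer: 57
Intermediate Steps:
m = 2
(-19*(5 - 1*6))*(-(X(-1, -4) + m)) = (-19*(5 - 1*6))*(-((-1 - 4) + 2)) = (-19*(5 - 6))*(-(-5 + 2)) = (-19*(-1))*(-1*(-3)) = 19*3 = 57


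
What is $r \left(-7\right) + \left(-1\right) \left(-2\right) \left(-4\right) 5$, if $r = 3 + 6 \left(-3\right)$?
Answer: $65$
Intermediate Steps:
$r = -15$ ($r = 3 - 18 = -15$)
$r \left(-7\right) + \left(-1\right) \left(-2\right) \left(-4\right) 5 = \left(-15\right) \left(-7\right) + \left(-1\right) \left(-2\right) \left(-4\right) 5 = 105 + 2 \left(-4\right) 5 = 105 - 40 = 65$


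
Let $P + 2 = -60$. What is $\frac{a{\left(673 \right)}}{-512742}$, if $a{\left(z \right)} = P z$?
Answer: $\frac{20863}{256371} \approx 0.081378$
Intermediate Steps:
$P = -62$ ($P = -2 - 60 = -62$)
$a{\left(z \right)} = - 62 z$
$\frac{a{\left(673 \right)}}{-512742} = \frac{\left(-62\right) 673}{-512742} = \left(-41726\right) \left(- \frac{1}{512742}\right) = \frac{20863}{256371}$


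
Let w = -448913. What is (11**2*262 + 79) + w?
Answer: -417132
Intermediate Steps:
(11**2*262 + 79) + w = (11**2*262 + 79) - 448913 = (121*262 + 79) - 448913 = (31702 + 79) - 448913 = 31781 - 448913 = -417132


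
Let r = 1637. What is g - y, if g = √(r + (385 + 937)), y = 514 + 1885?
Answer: -2399 + √2959 ≈ -2344.6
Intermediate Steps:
y = 2399
g = √2959 (g = √(1637 + (385 + 937)) = √(1637 + 1322) = √2959 ≈ 54.397)
g - y = √2959 - 1*2399 = √2959 - 2399 = -2399 + √2959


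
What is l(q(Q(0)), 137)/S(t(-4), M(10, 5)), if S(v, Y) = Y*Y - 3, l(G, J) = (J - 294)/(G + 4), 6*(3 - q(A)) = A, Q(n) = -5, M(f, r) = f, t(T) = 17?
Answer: -942/4559 ≈ -0.20662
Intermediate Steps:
q(A) = 3 - A/6
l(G, J) = (-294 + J)/(4 + G)
S(v, Y) = -3 + Y**2 (S(v, Y) = Y**2 - 3 = -3 + Y**2)
l(q(Q(0)), 137)/S(t(-4), M(10, 5)) = ((-294 + 137)/(4 + (3 - 1/6*(-5))))/(-3 + 10**2) = (-157/(4 + (3 + 5/6)))/(-3 + 100) = (-157/(4 + 23/6))/97 = (-157/(47/6))*(1/97) = ((6/47)*(-157))*(1/97) = -942/47*1/97 = -942/4559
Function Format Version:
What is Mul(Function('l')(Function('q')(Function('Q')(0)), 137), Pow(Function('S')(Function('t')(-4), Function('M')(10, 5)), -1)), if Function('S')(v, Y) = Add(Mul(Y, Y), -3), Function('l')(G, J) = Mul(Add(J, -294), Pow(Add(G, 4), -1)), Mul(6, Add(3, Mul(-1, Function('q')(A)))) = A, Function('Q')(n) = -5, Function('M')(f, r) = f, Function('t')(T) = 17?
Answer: Rational(-942, 4559) ≈ -0.20662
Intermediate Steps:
Function('q')(A) = Add(3, Mul(Rational(-1, 6), A))
Function('l')(G, J) = Mul(Pow(Add(4, G), -1), Add(-294, J)) (Function('l')(G, J) = Mul(Add(-294, J), Pow(Add(4, G), -1)) = Mul(Pow(Add(4, G), -1), Add(-294, J)))
Function('S')(v, Y) = Add(-3, Pow(Y, 2)) (Function('S')(v, Y) = Add(Pow(Y, 2), -3) = Add(-3, Pow(Y, 2)))
Mul(Function('l')(Function('q')(Function('Q')(0)), 137), Pow(Function('S')(Function('t')(-4), Function('M')(10, 5)), -1)) = Mul(Mul(Pow(Add(4, Add(3, Mul(Rational(-1, 6), -5))), -1), Add(-294, 137)), Pow(Add(-3, Pow(10, 2)), -1)) = Mul(Mul(Pow(Add(4, Add(3, Rational(5, 6))), -1), -157), Pow(Add(-3, 100), -1)) = Mul(Mul(Pow(Add(4, Rational(23, 6)), -1), -157), Pow(97, -1)) = Mul(Mul(Pow(Rational(47, 6), -1), -157), Rational(1, 97)) = Mul(Mul(Rational(6, 47), -157), Rational(1, 97)) = Mul(Rational(-942, 47), Rational(1, 97)) = Rational(-942, 4559)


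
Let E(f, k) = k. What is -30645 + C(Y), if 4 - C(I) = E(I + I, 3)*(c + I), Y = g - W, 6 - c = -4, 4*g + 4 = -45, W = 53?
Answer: -121901/4 ≈ -30475.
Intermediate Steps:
g = -49/4 (g = -1 + (¼)*(-45) = -1 - 45/4 = -49/4 ≈ -12.250)
c = 10 (c = 6 - 1*(-4) = 6 + 4 = 10)
Y = -261/4 (Y = -49/4 - 1*53 = -49/4 - 53 = -261/4 ≈ -65.250)
C(I) = -26 - 3*I (C(I) = 4 - 3*(10 + I) = 4 - (30 + 3*I) = 4 + (-30 - 3*I) = -26 - 3*I)
-30645 + C(Y) = -30645 + (-26 - 3*(-261/4)) = -30645 + (-26 + 783/4) = -30645 + 679/4 = -121901/4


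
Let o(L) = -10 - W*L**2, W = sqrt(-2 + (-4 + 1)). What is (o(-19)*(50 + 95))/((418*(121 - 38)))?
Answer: -725/17347 - 2755*I*sqrt(5)/1826 ≈ -0.041794 - 3.3737*I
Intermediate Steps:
W = I*sqrt(5) (W = sqrt(-2 - 3) = sqrt(-5) = I*sqrt(5) ≈ 2.2361*I)
o(L) = -10 - I*sqrt(5)*L**2
(o(-19)*(50 + 95))/((418*(121 - 38))) = ((-10 - 1*I*sqrt(5)*(-19)**2)*(50 + 95))/((418*(121 - 38))) = ((-10 - 1*I*sqrt(5)*361)*145)/((418*83)) = ((-10 - 361*I*sqrt(5))*145)/34694 = (-1450 - 52345*I*sqrt(5))*(1/34694) = -725/17347 - 2755*I*sqrt(5)/1826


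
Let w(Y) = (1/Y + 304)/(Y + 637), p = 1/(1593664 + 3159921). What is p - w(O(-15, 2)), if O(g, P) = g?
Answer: -4334316937/8870189610 ≈ -0.48864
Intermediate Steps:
p = 1/4753585 ≈ 2.1037e-7
w(Y) = (304 + 1/Y)/(637 + Y)
p - w(O(-15, 2)) = 1/4753585 - (1 + 304*(-15))/((-15)*(637 - 15)) = 1/4753585 - (-1)*(1 - 4560)/(15*622) = 1/4753585 - (-1)*(-4559)/(15*622) = 1/4753585 - 1*4559/9330 = 1/4753585 - 4559/9330 = -4334316937/8870189610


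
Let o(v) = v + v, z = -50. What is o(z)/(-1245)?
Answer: 20/249 ≈ 0.080321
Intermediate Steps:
o(v) = 2*v
o(z)/(-1245) = (2*(-50))/(-1245) = -100*(-1/1245) = 20/249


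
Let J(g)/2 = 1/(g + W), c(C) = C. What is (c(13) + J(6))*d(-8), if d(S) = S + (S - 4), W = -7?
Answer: -220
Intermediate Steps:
J(g) = 2/(-7 + g) (J(g) = 2/(g - 7) = 2/(-7 + g))
d(S) = -4 + 2*S (d(S) = S + (-4 + S) = -4 + 2*S)
(c(13) + J(6))*d(-8) = (13 + 2/(-7 + 6))*(-4 + 2*(-8)) = (13 + 2/(-1))*(-4 - 16) = (13 + 2*(-1))*(-20) = (13 - 2)*(-20) = 11*(-20) = -220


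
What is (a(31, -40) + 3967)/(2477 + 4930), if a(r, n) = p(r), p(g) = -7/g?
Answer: 40990/76539 ≈ 0.53554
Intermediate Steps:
a(r, n) = -7/r
(a(31, -40) + 3967)/(2477 + 4930) = (-7/31 + 3967)/(2477 + 4930) = (-7*1/31 + 3967)/7407 = (-7/31 + 3967)*(1/7407) = (122970/31)*(1/7407) = 40990/76539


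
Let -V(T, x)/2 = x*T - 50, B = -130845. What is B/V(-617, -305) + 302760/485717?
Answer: 35494629213/36552147118 ≈ 0.97107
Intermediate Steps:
V(T, x) = 100 - 2*T*x (V(T, x) = -2*(x*T - 50) = -2*(T*x - 50) = -2*(-50 + T*x) = 100 - 2*T*x)
B/V(-617, -305) + 302760/485717 = -130845/(100 - 2*(-617)*(-305)) + 302760/485717 = -130845/(100 - 376370) + 302760*(1/485717) = -130845/(-376270) + 302760/485717 = -130845*(-1/376270) + 302760/485717 = 26169/75254 + 302760/485717 = 35494629213/36552147118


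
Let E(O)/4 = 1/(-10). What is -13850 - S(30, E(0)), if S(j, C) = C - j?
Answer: -69098/5 ≈ -13820.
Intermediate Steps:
E(O) = -⅖ (E(O) = 4/(-10) = 4*(-⅒) = -⅖)
-13850 - S(30, E(0)) = -13850 - (-⅖ - 1*30) = -13850 - (-⅖ - 30) = -13850 - 1*(-152/5) = -13850 + 152/5 = -69098/5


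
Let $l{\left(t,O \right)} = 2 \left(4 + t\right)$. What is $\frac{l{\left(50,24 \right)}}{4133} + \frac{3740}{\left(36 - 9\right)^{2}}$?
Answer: $\frac{15536152}{3012957} \approx 5.1564$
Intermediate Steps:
$l{\left(t,O \right)} = 8 + 2 t$
$\frac{l{\left(50,24 \right)}}{4133} + \frac{3740}{\left(36 - 9\right)^{2}} = \frac{8 + 2 \cdot 50}{4133} + \frac{3740}{\left(36 - 9\right)^{2}} = \left(8 + 100\right) \frac{1}{4133} + \frac{3740}{27^{2}} = 108 \cdot \frac{1}{4133} + \frac{3740}{729} = \frac{108}{4133} + 3740 \cdot \frac{1}{729} = \frac{108}{4133} + \frac{3740}{729} = \frac{15536152}{3012957}$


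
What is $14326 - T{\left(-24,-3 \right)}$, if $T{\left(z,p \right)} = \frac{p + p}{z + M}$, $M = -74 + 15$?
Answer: $\frac{1189052}{83} \approx 14326.0$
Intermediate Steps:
$M = -59$
$T{\left(z,p \right)} = \frac{2 p}{-59 + z}$ ($T{\left(z,p \right)} = \frac{p + p}{z - 59} = \frac{2 p}{-59 + z}$)
$14326 - T{\left(-24,-3 \right)} = 14326 - 2 \left(-3\right) \frac{1}{-59 - 24} = 14326 - 2 \left(-3\right) \frac{1}{-83} = 14326 - 2 \left(-3\right) \left(- \frac{1}{83}\right) = 14326 - \frac{6}{83} = \frac{1189052}{83}$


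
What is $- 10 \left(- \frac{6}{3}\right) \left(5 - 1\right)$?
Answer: $80$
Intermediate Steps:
$- 10 \left(- \frac{6}{3}\right) \left(5 - 1\right) = - 10 \left(\left(-6\right) \frac{1}{3}\right) 4 = \left(-10\right) \left(-2\right) 4 = 20 \cdot 4 = 80$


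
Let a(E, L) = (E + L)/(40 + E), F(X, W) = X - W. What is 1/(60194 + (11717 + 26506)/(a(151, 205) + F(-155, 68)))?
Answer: 4693/281679265 ≈ 1.6661e-5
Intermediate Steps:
a(E, L) = (E + L)/(40 + E)
1/(60194 + (11717 + 26506)/(a(151, 205) + F(-155, 68))) = 1/(60194 + (11717 + 26506)/((151 + 205)/(40 + 151) + (-155 - 1*68))) = 1/(60194 + 38223/(356/191 + (-155 - 68))) = 1/(60194 + 38223/((1/191)*356 - 223)) = 1/(60194 + 38223/(356/191 - 223)) = 1/(60194 + 38223/(-42237/191)) = 1/(60194 + 38223*(-191/42237)) = 1/(60194 - 811177/4693) = 1/(281679265/4693) = 4693/281679265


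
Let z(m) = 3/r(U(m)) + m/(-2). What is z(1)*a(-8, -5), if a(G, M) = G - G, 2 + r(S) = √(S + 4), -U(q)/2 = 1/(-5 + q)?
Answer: 0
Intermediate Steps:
U(q) = -2/(-5 + q)
r(S) = -2 + √(4 + S) (r(S) = -2 + √(S + 4) = -2 + √(4 + S))
z(m) = 3/(-2 + √(4 - 2/(-5 + m))) - m/2 (z(m) = 3/(-2 + √(4 - 2/(-5 + m))) + m/(-2) = 3/(-2 + √(4 - 2/(-5 + m))) + m*(-½) = 3/(-2 + √(4 - 2/(-5 + m))) - m/2)
a(G, M) = 0
z(1)*a(-8, -5) = (3/(-2 + √(4 - 2/(-5 + 1))) - ½*1)*0 = (3/(-2 + √(4 - 2/(-4))) - ½)*0 = (3/(-2 + √(4 - 2*(-¼))) - ½)*0 = (3/(-2 + √(4 + ½)) - ½)*0 = (3/(-2 + √(9/2)) - ½)*0 = (3/(-2 + 3*√2/2) - ½)*0 = (-½ + 3/(-2 + 3*√2/2))*0 = 0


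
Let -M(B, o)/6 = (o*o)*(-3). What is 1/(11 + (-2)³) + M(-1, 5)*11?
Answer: 14851/3 ≈ 4950.3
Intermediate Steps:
M(B, o) = 18*o² (M(B, o) = -6*o*o*(-3) = -6*o²*(-3) = -(-18)*o² = 18*o²)
1/(11 + (-2)³) + M(-1, 5)*11 = 1/(11 + (-2)³) + (18*5²)*11 = 1/(11 - 8) + (18*25)*11 = 1/3 + 450*11 = ⅓ + 4950 = 14851/3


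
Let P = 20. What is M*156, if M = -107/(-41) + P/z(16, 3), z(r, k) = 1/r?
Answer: 2063412/41 ≈ 50327.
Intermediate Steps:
M = 13227/41 (M = -107/(-41) + 20/(1/16) = -107*(-1/41) + 20/(1/16) = 107/41 + 20*16 = 107/41 + 320 = 13227/41 ≈ 322.61)
M*156 = (13227/41)*156 = 2063412/41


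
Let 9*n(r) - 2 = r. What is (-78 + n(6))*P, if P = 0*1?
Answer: 0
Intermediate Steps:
n(r) = 2/9 + r/9
P = 0
(-78 + n(6))*P = (-78 + (2/9 + (1/9)*6))*0 = (-78 + (2/9 + 2/3))*0 = (-78 + 8/9)*0 = -694/9*0 = 0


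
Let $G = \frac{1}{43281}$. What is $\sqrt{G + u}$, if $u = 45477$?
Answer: $\frac{\sqrt{9465506792742}}{14427} \approx 213.25$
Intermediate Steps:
$G = \frac{1}{43281} \approx 2.3105 \cdot 10^{-5}$
$\sqrt{G + u} = \sqrt{\frac{1}{43281} + 45477} = \sqrt{\frac{1968290038}{43281}} = \frac{\sqrt{9465506792742}}{14427}$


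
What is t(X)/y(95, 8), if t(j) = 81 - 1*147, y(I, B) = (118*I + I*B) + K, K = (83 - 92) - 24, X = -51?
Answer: -22/3979 ≈ -0.0055290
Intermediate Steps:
K = -33 (K = -9 - 24 = -33)
y(I, B) = -33 + 118*I + B*I (y(I, B) = (118*I + I*B) - 33 = (118*I + B*I) - 33 = -33 + 118*I + B*I)
t(j) = -66 (t(j) = 81 - 147 = -66)
t(X)/y(95, 8) = -66/(-33 + 118*95 + 8*95) = -66/(-33 + 11210 + 760) = -66/11937 = -66*1/11937 = -22/3979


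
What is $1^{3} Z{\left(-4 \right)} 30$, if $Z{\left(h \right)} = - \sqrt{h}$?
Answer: $- 60 i \approx - 60.0 i$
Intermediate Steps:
$1^{3} Z{\left(-4 \right)} 30 = 1^{3} \left(- \sqrt{-4}\right) 30 = 1 \left(- 2 i\right) 30 = - 2 i 30 = - 60 i$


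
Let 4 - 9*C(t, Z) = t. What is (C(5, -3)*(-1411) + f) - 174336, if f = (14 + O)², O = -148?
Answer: -1406009/9 ≈ -1.5622e+5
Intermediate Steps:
C(t, Z) = 4/9 - t/9
f = 17956 (f = (14 - 148)² = (-134)² = 17956)
(C(5, -3)*(-1411) + f) - 174336 = ((4/9 - ⅑*5)*(-1411) + 17956) - 174336 = ((4/9 - 5/9)*(-1411) + 17956) - 174336 = (-⅑*(-1411) + 17956) - 174336 = (1411/9 + 17956) - 174336 = 163015/9 - 174336 = -1406009/9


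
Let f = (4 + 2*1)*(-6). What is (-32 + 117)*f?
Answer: -3060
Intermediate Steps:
f = -36 (f = (4 + 2)*(-6) = 6*(-6) = -36)
(-32 + 117)*f = (-32 + 117)*(-36) = 85*(-36) = -3060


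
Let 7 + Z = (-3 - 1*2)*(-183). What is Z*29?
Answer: 26332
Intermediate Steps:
Z = 908 (Z = -7 + (-3 - 1*2)*(-183) = -7 + (-3 - 2)*(-183) = -7 - 5*(-183) = -7 + 915 = 908)
Z*29 = 908*29 = 26332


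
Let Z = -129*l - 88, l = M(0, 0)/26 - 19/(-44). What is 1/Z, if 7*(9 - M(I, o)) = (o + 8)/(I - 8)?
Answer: -4004/757025 ≈ -0.0052891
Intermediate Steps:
M(I, o) = 9 - (8 + o)/(7*(-8 + I)) (M(I, o) = 9 - (o + 8)/(7*(I - 8)) = 9 - (8 + o)/(7*(-8 + I)))
l = 3137/4004 (l = ((-512 - 1*0 + 63*0)/(7*(-8 + 0)))/26 - 19/(-44) = ((1/7)*(-512 + 0 + 0)/(-8))*(1/26) - 19*(-1/44) = ((1/7)*(-1/8)*(-512))*(1/26) + 19/44 = (64/7)*(1/26) + 19/44 = 32/91 + 19/44 = 3137/4004 ≈ 0.78347)
Z = -757025/4004 (Z = -129*3137/4004 - 88 = -404673/4004 - 88 = -757025/4004 ≈ -189.07)
1/Z = 1/(-757025/4004) = -4004/757025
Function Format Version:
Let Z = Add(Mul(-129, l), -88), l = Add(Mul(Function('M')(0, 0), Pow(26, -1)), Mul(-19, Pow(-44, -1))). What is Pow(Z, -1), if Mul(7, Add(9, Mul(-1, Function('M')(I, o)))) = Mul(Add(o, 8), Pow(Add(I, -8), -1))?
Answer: Rational(-4004, 757025) ≈ -0.0052891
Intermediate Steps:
Function('M')(I, o) = Add(9, Mul(Rational(-1, 7), Pow(Add(-8, I), -1), Add(8, o))) (Function('M')(I, o) = Add(9, Mul(Rational(-1, 7), Mul(Add(o, 8), Pow(Add(I, -8), -1)))) = Add(9, Mul(Rational(-1, 7), Mul(Add(8, o), Pow(Add(-8, I), -1)))) = Add(9, Mul(Rational(-1, 7), Mul(Pow(Add(-8, I), -1), Add(8, o)))) = Add(9, Mul(Rational(-1, 7), Pow(Add(-8, I), -1), Add(8, o))))
l = Rational(3137, 4004) (l = Add(Mul(Mul(Rational(1, 7), Pow(Add(-8, 0), -1), Add(-512, Mul(-1, 0), Mul(63, 0))), Pow(26, -1)), Mul(-19, Pow(-44, -1))) = Add(Mul(Mul(Rational(1, 7), Pow(-8, -1), Add(-512, 0, 0)), Rational(1, 26)), Mul(-19, Rational(-1, 44))) = Add(Mul(Mul(Rational(1, 7), Rational(-1, 8), -512), Rational(1, 26)), Rational(19, 44)) = Add(Mul(Rational(64, 7), Rational(1, 26)), Rational(19, 44)) = Add(Rational(32, 91), Rational(19, 44)) = Rational(3137, 4004) ≈ 0.78347)
Z = Rational(-757025, 4004) (Z = Add(Mul(-129, Rational(3137, 4004)), -88) = Add(Rational(-404673, 4004), -88) = Rational(-757025, 4004) ≈ -189.07)
Pow(Z, -1) = Pow(Rational(-757025, 4004), -1) = Rational(-4004, 757025)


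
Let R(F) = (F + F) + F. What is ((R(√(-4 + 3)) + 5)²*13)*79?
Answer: 16432 + 30810*I ≈ 16432.0 + 30810.0*I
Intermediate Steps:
R(F) = 3*F (R(F) = 2*F + F = 3*F)
((R(√(-4 + 3)) + 5)²*13)*79 = ((3*√(-4 + 3) + 5)²*13)*79 = ((3*√(-1) + 5)²*13)*79 = ((3*I + 5)²*13)*79 = ((5 + 3*I)²*13)*79 = (13*(5 + 3*I)²)*79 = 1027*(5 + 3*I)²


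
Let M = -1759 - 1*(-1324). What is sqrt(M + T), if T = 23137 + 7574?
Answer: 174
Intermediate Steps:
M = -435 (M = -1759 + 1324 = -435)
T = 30711
sqrt(M + T) = sqrt(-435 + 30711) = sqrt(30276) = 174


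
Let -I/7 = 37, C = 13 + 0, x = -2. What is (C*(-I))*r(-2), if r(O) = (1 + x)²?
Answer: 3367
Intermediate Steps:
C = 13
I = -259 (I = -7*37 = -259)
r(O) = 1 (r(O) = (1 - 2)² = (-1)² = 1)
(C*(-I))*r(-2) = (13*(-1*(-259)))*1 = (13*259)*1 = 3367*1 = 3367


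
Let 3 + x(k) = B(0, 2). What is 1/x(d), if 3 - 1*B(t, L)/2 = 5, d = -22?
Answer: -⅐ ≈ -0.14286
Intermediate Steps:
B(t, L) = -4 (B(t, L) = 6 - 2*5 = 6 - 10 = -4)
x(k) = -7 (x(k) = -3 - 4 = -7)
1/x(d) = 1/(-7) = -⅐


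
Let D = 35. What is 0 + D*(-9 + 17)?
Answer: 280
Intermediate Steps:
0 + D*(-9 + 17) = 0 + 35*(-9 + 17) = 0 + 35*8 = 0 + 280 = 280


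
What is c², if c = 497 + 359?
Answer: 732736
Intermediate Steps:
c = 856
c² = 856² = 732736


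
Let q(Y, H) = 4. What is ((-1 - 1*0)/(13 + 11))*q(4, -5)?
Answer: -⅙ ≈ -0.16667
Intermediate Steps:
((-1 - 1*0)/(13 + 11))*q(4, -5) = ((-1 - 1*0)/(13 + 11))*4 = ((-1 + 0)/24)*4 = -1*1/24*4 = -1/24*4 = -⅙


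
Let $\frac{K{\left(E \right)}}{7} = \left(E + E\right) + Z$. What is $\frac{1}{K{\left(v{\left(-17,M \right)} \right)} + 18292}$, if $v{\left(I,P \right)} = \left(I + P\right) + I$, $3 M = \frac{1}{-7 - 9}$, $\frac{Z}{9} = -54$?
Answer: $\frac{24}{345929} \approx 6.9378 \cdot 10^{-5}$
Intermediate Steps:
$Z = -486$ ($Z = 9 \left(-54\right) = -486$)
$M = - \frac{1}{48}$ ($M = \frac{1}{3 \left(-7 - 9\right)} = \frac{1}{3 \left(-16\right)} = \frac{1}{3} \left(- \frac{1}{16}\right) = - \frac{1}{48} \approx -0.020833$)
$v{\left(I,P \right)} = P + 2 I$
$K{\left(E \right)} = -3402 + 14 E$ ($K{\left(E \right)} = 7 \left(\left(E + E\right) - 486\right) = 7 \left(2 E - 486\right) = 7 \left(-486 + 2 E\right) = -3402 + 14 E$)
$\frac{1}{K{\left(v{\left(-17,M \right)} \right)} + 18292} = \frac{1}{\left(-3402 + 14 \left(- \frac{1}{48} + 2 \left(-17\right)\right)\right) + 18292} = \frac{1}{\left(-3402 + 14 \left(- \frac{1}{48} - 34\right)\right) + 18292} = \frac{1}{\left(-3402 + 14 \left(- \frac{1633}{48}\right)\right) + 18292} = \frac{1}{\left(-3402 - \frac{11431}{24}\right) + 18292} = \frac{1}{- \frac{93079}{24} + 18292} = \frac{1}{\frac{345929}{24}} = \frac{24}{345929}$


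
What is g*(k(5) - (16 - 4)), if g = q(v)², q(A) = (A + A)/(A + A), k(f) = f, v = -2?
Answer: -7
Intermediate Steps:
q(A) = 1 (q(A) = (2*A)/((2*A)) = (2*A)*(1/(2*A)) = 1)
g = 1 (g = 1² = 1)
g*(k(5) - (16 - 4)) = 1*(5 - (16 - 4)) = 1*(5 - 1*12) = 1*(5 - 12) = 1*(-7) = -7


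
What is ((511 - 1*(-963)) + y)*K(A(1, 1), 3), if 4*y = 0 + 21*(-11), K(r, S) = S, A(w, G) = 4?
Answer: 16995/4 ≈ 4248.8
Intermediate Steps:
y = -231/4 (y = (0 + 21*(-11))/4 = (0 - 231)/4 = (1/4)*(-231) = -231/4 ≈ -57.750)
((511 - 1*(-963)) + y)*K(A(1, 1), 3) = ((511 - 1*(-963)) - 231/4)*3 = ((511 + 963) - 231/4)*3 = (1474 - 231/4)*3 = (5665/4)*3 = 16995/4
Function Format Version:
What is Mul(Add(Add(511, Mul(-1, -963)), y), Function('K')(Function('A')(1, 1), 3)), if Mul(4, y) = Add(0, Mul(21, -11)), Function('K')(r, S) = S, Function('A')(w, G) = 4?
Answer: Rational(16995, 4) ≈ 4248.8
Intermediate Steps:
y = Rational(-231, 4) (y = Mul(Rational(1, 4), Add(0, Mul(21, -11))) = Mul(Rational(1, 4), Add(0, -231)) = Mul(Rational(1, 4), -231) = Rational(-231, 4) ≈ -57.750)
Mul(Add(Add(511, Mul(-1, -963)), y), Function('K')(Function('A')(1, 1), 3)) = Mul(Add(Add(511, Mul(-1, -963)), Rational(-231, 4)), 3) = Mul(Add(Add(511, 963), Rational(-231, 4)), 3) = Mul(Add(1474, Rational(-231, 4)), 3) = Mul(Rational(5665, 4), 3) = Rational(16995, 4)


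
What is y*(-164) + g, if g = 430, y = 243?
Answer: -39422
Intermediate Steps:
y*(-164) + g = 243*(-164) + 430 = -39852 + 430 = -39422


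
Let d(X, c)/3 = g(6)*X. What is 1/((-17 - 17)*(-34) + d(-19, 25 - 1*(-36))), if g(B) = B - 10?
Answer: 1/1384 ≈ 0.00072254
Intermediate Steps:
g(B) = -10 + B
d(X, c) = -12*X (d(X, c) = 3*((-10 + 6)*X) = 3*(-4*X) = -12*X)
1/((-17 - 17)*(-34) + d(-19, 25 - 1*(-36))) = 1/((-17 - 17)*(-34) - 12*(-19)) = 1/(-34*(-34) + 228) = 1/(1156 + 228) = 1/1384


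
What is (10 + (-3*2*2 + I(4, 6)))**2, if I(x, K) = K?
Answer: 16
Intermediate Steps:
(10 + (-3*2*2 + I(4, 6)))**2 = (10 + (-3*2*2 + 6))**2 = (10 + (-6*2 + 6))**2 = (10 + (-12 + 6))**2 = (10 - 6)**2 = 4**2 = 16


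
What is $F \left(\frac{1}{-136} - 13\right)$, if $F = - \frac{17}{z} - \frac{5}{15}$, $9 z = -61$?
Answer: $- \frac{5771}{204} \approx -28.289$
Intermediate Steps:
$z = - \frac{61}{9}$ ($z = \frac{1}{9} \left(-61\right) = - \frac{61}{9} \approx -6.7778$)
$F = \frac{398}{183}$ ($F = - \frac{17}{- \frac{61}{9}} - \frac{5}{15} = \left(-17\right) \left(- \frac{9}{61}\right) - \frac{1}{3} = \frac{153}{61} - \frac{1}{3} = \frac{398}{183} \approx 2.1749$)
$F \left(\frac{1}{-136} - 13\right) = \frac{398 \left(\frac{1}{-136} - 13\right)}{183} = \frac{398 \left(- \frac{1}{136} - 13\right)}{183} = \frac{398}{183} \left(- \frac{1769}{136}\right) = - \frac{5771}{204}$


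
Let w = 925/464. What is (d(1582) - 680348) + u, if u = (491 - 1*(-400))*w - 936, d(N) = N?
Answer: -314557553/464 ≈ -6.7793e+5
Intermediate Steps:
w = 925/464 (w = 925*(1/464) = 925/464 ≈ 1.9935)
u = 389871/464 (u = (491 - 1*(-400))*(925/464) - 936 = (491 + 400)*(925/464) - 936 = 891*(925/464) - 936 = 824175/464 - 936 = 389871/464 ≈ 840.24)
(d(1582) - 680348) + u = (1582 - 680348) + 389871/464 = -678766 + 389871/464 = -314557553/464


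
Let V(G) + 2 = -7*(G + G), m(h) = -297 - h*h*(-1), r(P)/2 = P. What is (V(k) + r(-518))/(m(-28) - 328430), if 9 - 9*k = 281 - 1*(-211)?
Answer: 860/983829 ≈ 0.00087414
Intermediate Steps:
r(P) = 2*P
k = -161/3 (k = 1 - (281 - 1*(-211))/9 = 1 - (281 + 211)/9 = 1 - 1/9*492 = 1 - 164/3 = -161/3 ≈ -53.667)
m(h) = -297 + h**2 (m(h) = -297 - h**2*(-1) = -297 - (-1)*h**2 = -297 + h**2)
V(G) = -2 - 14*G (V(G) = -2 - 7*(G + G) = -2 - 14*G)
(V(k) + r(-518))/(m(-28) - 328430) = ((-2 - 14*(-161/3)) + 2*(-518))/((-297 + (-28)**2) - 328430) = ((-2 + 2254/3) - 1036)/((-297 + 784) - 328430) = (2248/3 - 1036)/(487 - 328430) = -860/3/(-327943) = -860/3*(-1/327943) = 860/983829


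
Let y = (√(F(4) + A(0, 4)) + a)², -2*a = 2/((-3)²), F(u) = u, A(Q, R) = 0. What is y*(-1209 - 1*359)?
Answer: -453152/81 ≈ -5594.5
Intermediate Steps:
a = -⅑ (a = -1/((-3)²) = -1/9 = -½*2/9 = -⅑ ≈ -0.11111)
y = 289/81 (y = (√(4 + 0) - ⅑)² = (√4 - ⅑)² = (2 - ⅑)² = (17/9)² = 289/81 ≈ 3.5679)
y*(-1209 - 1*359) = 289*(-1209 - 1*359)/81 = 289*(-1209 - 359)/81 = (289/81)*(-1568) = -453152/81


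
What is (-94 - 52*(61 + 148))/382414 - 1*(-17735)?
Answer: 3391050664/191207 ≈ 17735.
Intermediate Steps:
(-94 - 52*(61 + 148))/382414 - 1*(-17735) = (-94 - 52*209)*(1/382414) + 17735 = (-94 - 10868)*(1/382414) + 17735 = -10962*1/382414 + 17735 = -5481/191207 + 17735 = 3391050664/191207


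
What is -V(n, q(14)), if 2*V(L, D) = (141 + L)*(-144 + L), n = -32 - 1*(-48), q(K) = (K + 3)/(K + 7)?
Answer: 10048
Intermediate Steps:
q(K) = (3 + K)/(7 + K)
n = 16 (n = -32 + 48 = 16)
V(L, D) = (-144 + L)*(141 + L)/2 (V(L, D) = ((141 + L)*(-144 + L))/2 = ((-144 + L)*(141 + L))/2 = (-144 + L)*(141 + L)/2)
-V(n, q(14)) = -(-10152 + (½)*16² - 3/2*16) = -(-10152 + (½)*256 - 24) = -(-10152 + 128 - 24) = -1*(-10048) = 10048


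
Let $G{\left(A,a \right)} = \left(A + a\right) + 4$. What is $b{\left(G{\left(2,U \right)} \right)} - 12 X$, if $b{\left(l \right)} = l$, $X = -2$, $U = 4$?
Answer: $34$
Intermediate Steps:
$G{\left(A,a \right)} = 4 + A + a$
$b{\left(G{\left(2,U \right)} \right)} - 12 X = \left(4 + 2 + 4\right) - -24 = 10 + 24 = 34$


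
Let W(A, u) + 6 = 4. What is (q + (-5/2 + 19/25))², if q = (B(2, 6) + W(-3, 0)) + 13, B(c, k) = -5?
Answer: 45369/2500 ≈ 18.148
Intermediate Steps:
W(A, u) = -2 (W(A, u) = -6 + 4 = -2)
q = 6 (q = (-5 - 2) + 13 = -7 + 13 = 6)
(q + (-5/2 + 19/25))² = (6 + (-5/2 + 19/25))² = (6 - 87/50)² = (213/50)² = 45369/2500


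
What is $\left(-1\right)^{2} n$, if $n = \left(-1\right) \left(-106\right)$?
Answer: $106$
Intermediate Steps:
$n = 106$
$\left(-1\right)^{2} n = \left(-1\right)^{2} \cdot 106 = 1 \cdot 106 = 106$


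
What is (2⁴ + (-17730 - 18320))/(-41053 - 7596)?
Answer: 36034/48649 ≈ 0.74069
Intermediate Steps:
(2⁴ + (-17730 - 18320))/(-41053 - 7596) = (16 - 36050)/(-48649) = -36034*(-1/48649) = 36034/48649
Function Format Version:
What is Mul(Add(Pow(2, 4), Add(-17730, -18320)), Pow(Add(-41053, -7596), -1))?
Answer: Rational(36034, 48649) ≈ 0.74069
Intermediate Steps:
Mul(Add(Pow(2, 4), Add(-17730, -18320)), Pow(Add(-41053, -7596), -1)) = Mul(Add(16, -36050), Pow(-48649, -1)) = Mul(-36034, Rational(-1, 48649)) = Rational(36034, 48649)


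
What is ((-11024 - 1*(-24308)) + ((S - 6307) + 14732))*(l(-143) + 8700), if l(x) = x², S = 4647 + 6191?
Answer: 948712503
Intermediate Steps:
S = 10838
((-11024 - 1*(-24308)) + ((S - 6307) + 14732))*(l(-143) + 8700) = ((-11024 - 1*(-24308)) + ((10838 - 6307) + 14732))*((-143)² + 8700) = ((-11024 + 24308) + (4531 + 14732))*(20449 + 8700) = (13284 + 19263)*29149 = 32547*29149 = 948712503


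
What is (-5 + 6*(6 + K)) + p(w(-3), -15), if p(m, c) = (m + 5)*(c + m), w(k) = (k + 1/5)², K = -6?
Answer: -60584/625 ≈ -96.934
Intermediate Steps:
w(k) = (⅕ + k)² (w(k) = (k + ⅕)² = (⅕ + k)²)
p(m, c) = (5 + m)*(c + m)
(-5 + 6*(6 + K)) + p(w(-3), -15) = (-5 + 6*(6 - 6)) + (((1 + 5*(-3))²/25)² + 5*(-15) + 5*((1 + 5*(-3))²/25) - 3*(1 + 5*(-3))²/5) = (-5 + 6*0) + (((1 - 15)²/25)² - 75 + 5*((1 - 15)²/25) - 3*(1 - 15)²/5) = (-5 + 0) + (((1/25)*(-14)²)² - 75 + 5*((1/25)*(-14)²) - 3*(-14)²/5) = -5 + (((1/25)*196)² - 75 + 5*((1/25)*196) - 3*196/5) = -5 + ((196/25)² - 75 + 5*(196/25) - 15*196/25) = -5 + (38416/625 - 75 + 196/5 - 588/5) = -5 - 57459/625 = -60584/625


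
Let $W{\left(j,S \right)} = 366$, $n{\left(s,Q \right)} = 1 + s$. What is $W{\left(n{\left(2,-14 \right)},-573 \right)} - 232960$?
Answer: $-232594$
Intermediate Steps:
$W{\left(n{\left(2,-14 \right)},-573 \right)} - 232960 = 366 - 232960 = -232594$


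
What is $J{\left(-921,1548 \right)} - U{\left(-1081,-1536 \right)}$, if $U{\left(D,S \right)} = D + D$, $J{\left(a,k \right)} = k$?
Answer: $3710$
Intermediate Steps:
$U{\left(D,S \right)} = 2 D$
$J{\left(-921,1548 \right)} - U{\left(-1081,-1536 \right)} = 1548 - 2 \left(-1081\right) = 1548 - -2162 = 1548 + 2162 = 3710$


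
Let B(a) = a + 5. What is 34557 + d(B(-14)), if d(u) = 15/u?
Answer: 103666/3 ≈ 34555.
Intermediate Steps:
B(a) = 5 + a
34557 + d(B(-14)) = 34557 + 15/(5 - 14) = 34557 + 15/(-9) = 34557 + 15*(-⅑) = 34557 - 5/3 = 103666/3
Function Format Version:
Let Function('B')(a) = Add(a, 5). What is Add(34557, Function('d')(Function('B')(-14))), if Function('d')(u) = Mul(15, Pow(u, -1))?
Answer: Rational(103666, 3) ≈ 34555.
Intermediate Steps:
Function('B')(a) = Add(5, a)
Add(34557, Function('d')(Function('B')(-14))) = Add(34557, Mul(15, Pow(Add(5, -14), -1))) = Add(34557, Mul(15, Pow(-9, -1))) = Add(34557, Mul(15, Rational(-1, 9))) = Add(34557, Rational(-5, 3)) = Rational(103666, 3)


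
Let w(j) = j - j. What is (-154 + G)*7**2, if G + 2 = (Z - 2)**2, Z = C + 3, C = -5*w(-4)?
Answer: -7595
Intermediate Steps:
w(j) = 0
C = 0 (C = -5*0 = 0)
Z = 3 (Z = 0 + 3 = 3)
G = -1 (G = -2 + (3 - 2)**2 = -2 + 1**2 = -2 + 1 = -1)
(-154 + G)*7**2 = (-154 - 1)*7**2 = -155*49 = -7595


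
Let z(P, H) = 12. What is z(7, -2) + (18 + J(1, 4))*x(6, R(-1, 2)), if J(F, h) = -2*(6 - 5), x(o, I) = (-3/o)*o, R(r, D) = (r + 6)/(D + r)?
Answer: -36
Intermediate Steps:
R(r, D) = (6 + r)/(D + r)
x(o, I) = -3
J(F, h) = -2 (J(F, h) = -2*1 = -2)
z(7, -2) + (18 + J(1, 4))*x(6, R(-1, 2)) = 12 + (18 - 2)*(-3) = 12 + 16*(-3) = 12 - 48 = -36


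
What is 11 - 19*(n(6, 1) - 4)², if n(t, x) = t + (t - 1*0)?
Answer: -1205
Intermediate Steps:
n(t, x) = 2*t (n(t, x) = t + (t + 0) = t + t = 2*t)
11 - 19*(n(6, 1) - 4)² = 11 - 19*(2*6 - 4)² = 11 - 19*(12 - 4)² = 11 - 19*8² = 11 - 19*64 = 11 - 1216 = -1205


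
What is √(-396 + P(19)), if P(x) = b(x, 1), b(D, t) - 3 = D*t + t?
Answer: I*√373 ≈ 19.313*I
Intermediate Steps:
b(D, t) = 3 + t + D*t (b(D, t) = 3 + (D*t + t) = 3 + (t + D*t) = 3 + t + D*t)
P(x) = 4 + x (P(x) = 3 + 1 + x*1 = 3 + 1 + x = 4 + x)
√(-396 + P(19)) = √(-396 + (4 + 19)) = √(-396 + 23) = √(-373) = I*√373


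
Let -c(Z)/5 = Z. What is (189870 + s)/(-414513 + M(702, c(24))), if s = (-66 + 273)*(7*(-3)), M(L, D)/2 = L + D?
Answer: -61841/137783 ≈ -0.44883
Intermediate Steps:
c(Z) = -5*Z
M(L, D) = 2*D + 2*L (M(L, D) = 2*(L + D) = 2*(D + L) = 2*D + 2*L)
s = -4347 (s = 207*(-21) = -4347)
(189870 + s)/(-414513 + M(702, c(24))) = (189870 - 4347)/(-414513 + (2*(-5*24) + 2*702)) = 185523/(-414513 + (2*(-120) + 1404)) = 185523/(-414513 + (-240 + 1404)) = 185523/(-414513 + 1164) = 185523/(-413349) = 185523*(-1/413349) = -61841/137783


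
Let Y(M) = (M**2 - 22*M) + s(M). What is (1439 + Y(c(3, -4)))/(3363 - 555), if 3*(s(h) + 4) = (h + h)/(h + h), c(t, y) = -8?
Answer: 2513/4212 ≈ 0.59663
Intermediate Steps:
s(h) = -11/3 (s(h) = -4 + ((h + h)/(h + h))/3 = -4 + ((2*h)/((2*h)))/3 = -4 + ((2*h)*(1/(2*h)))/3 = -4 + (1/3)*1 = -4 + 1/3 = -11/3)
Y(M) = -11/3 + M**2 - 22*M (Y(M) = (M**2 - 22*M) - 11/3 = -11/3 + M**2 - 22*M)
(1439 + Y(c(3, -4)))/(3363 - 555) = (1439 + (-11/3 + (-8)**2 - 22*(-8)))/(3363 - 555) = (1439 + (-11/3 + 64 + 176))/2808 = (1439 + 709/3)*(1/2808) = (5026/3)*(1/2808) = 2513/4212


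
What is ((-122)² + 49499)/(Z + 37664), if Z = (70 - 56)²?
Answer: 21461/12620 ≈ 1.7006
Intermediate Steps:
Z = 196 (Z = 14² = 196)
((-122)² + 49499)/(Z + 37664) = ((-122)² + 49499)/(196 + 37664) = (14884 + 49499)/37860 = 64383*(1/37860) = 21461/12620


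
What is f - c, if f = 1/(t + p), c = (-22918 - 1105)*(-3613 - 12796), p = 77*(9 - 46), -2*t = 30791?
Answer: -14383723228025/36489 ≈ -3.9419e+8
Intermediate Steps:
t = -30791/2 (t = -1/2*30791 = -30791/2 ≈ -15396.)
p = -2849 (p = 77*(-37) = -2849)
c = 394193407 (c = -24023*(-16409) = 394193407)
f = -2/36489 (f = 1/(-30791/2 - 2849) = 1/(-36489/2) = -2/36489 ≈ -5.4811e-5)
f - c = -2/36489 - 1*394193407 = -2/36489 - 394193407 = -14383723228025/36489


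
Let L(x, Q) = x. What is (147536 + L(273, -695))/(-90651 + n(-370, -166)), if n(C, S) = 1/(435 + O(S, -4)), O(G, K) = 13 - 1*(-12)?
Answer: -67992140/41699459 ≈ -1.6305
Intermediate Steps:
O(G, K) = 25 (O(G, K) = 13 + 12 = 25)
n(C, S) = 1/460 (n(C, S) = 1/(435 + 25) = 1/460)
(147536 + L(273, -695))/(-90651 + n(-370, -166)) = (147536 + 273)/(-90651 + 1/460) = 147809/(-41699459/460) = 147809*(-460/41699459) = -67992140/41699459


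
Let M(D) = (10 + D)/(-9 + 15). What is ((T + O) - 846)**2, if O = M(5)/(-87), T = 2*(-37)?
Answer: 25627207225/30276 ≈ 8.4645e+5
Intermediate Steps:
M(D) = 5/3 + D/6 (M(D) = (10 + D)/6 = (10 + D)*(1/6) = 5/3 + D/6)
T = -74
O = -5/174 (O = (5/3 + (1/6)*5)/(-87) = (5/3 + 5/6)*(-1/87) = (5/2)*(-1/87) = -5/174 ≈ -0.028736)
((T + O) - 846)**2 = ((-74 - 5/174) - 846)**2 = (-12881/174 - 846)**2 = (-160085/174)**2 = 25627207225/30276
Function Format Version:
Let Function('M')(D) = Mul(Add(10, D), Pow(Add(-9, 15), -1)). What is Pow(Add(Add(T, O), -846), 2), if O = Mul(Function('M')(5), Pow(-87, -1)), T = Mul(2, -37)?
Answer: Rational(25627207225, 30276) ≈ 8.4645e+5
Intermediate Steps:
Function('M')(D) = Add(Rational(5, 3), Mul(Rational(1, 6), D)) (Function('M')(D) = Mul(Add(10, D), Pow(6, -1)) = Mul(Add(10, D), Rational(1, 6)) = Add(Rational(5, 3), Mul(Rational(1, 6), D)))
T = -74
O = Rational(-5, 174) (O = Mul(Add(Rational(5, 3), Mul(Rational(1, 6), 5)), Pow(-87, -1)) = Mul(Add(Rational(5, 3), Rational(5, 6)), Rational(-1, 87)) = Mul(Rational(5, 2), Rational(-1, 87)) = Rational(-5, 174) ≈ -0.028736)
Pow(Add(Add(T, O), -846), 2) = Pow(Add(Add(-74, Rational(-5, 174)), -846), 2) = Pow(Add(Rational(-12881, 174), -846), 2) = Pow(Rational(-160085, 174), 2) = Rational(25627207225, 30276)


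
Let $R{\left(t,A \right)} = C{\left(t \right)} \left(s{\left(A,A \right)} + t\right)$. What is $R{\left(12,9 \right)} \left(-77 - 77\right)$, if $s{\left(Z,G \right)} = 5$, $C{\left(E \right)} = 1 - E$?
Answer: $28798$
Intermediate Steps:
$R{\left(t,A \right)} = \left(1 - t\right) \left(5 + t\right)$
$R{\left(12,9 \right)} \left(-77 - 77\right) = - \left(-1 + 12\right) \left(5 + 12\right) \left(-77 - 77\right) = \left(-1\right) 11 \cdot 17 \left(-154\right) = \left(-187\right) \left(-154\right) = 28798$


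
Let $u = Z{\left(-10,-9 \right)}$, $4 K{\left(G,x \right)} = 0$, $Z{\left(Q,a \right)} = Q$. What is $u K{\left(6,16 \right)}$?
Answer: $0$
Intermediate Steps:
$K{\left(G,x \right)} = 0$ ($K{\left(G,x \right)} = \frac{1}{4} \cdot 0 = 0$)
$u = -10$
$u K{\left(6,16 \right)} = \left(-10\right) 0 = 0$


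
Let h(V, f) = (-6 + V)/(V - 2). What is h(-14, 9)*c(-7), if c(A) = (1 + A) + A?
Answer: -65/4 ≈ -16.250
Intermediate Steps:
c(A) = 1 + 2*A
h(V, f) = (-6 + V)/(-2 + V)
h(-14, 9)*c(-7) = ((-6 - 14)/(-2 - 14))*(1 + 2*(-7)) = (-20/(-16))*(1 - 14) = -1/16*(-20)*(-13) = (5/4)*(-13) = -65/4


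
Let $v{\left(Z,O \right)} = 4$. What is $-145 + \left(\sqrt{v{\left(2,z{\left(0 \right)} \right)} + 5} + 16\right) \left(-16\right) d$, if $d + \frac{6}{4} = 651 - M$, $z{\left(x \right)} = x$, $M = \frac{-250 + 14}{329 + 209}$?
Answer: $- \frac{53188389}{269} \approx -1.9773 \cdot 10^{5}$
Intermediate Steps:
$M = - \frac{118}{269}$ ($M = - \frac{236}{538} = \left(-236\right) \frac{1}{538} = - \frac{118}{269} \approx -0.43866$)
$d = \frac{349667}{538}$ ($d = - \frac{3}{2} + \left(651 - - \frac{118}{269}\right) = - \frac{3}{2} + \left(651 + \frac{118}{269}\right) = - \frac{3}{2} + \frac{175237}{269} = \frac{349667}{538} \approx 649.94$)
$-145 + \left(\sqrt{v{\left(2,z{\left(0 \right)} \right)} + 5} + 16\right) \left(-16\right) d = -145 + \left(\sqrt{4 + 5} + 16\right) \left(-16\right) \frac{349667}{538} = -145 + \left(\sqrt{9} + 16\right) \left(-16\right) \frac{349667}{538} = -145 + \left(3 + 16\right) \left(-16\right) \frac{349667}{538} = -145 + 19 \left(-16\right) \frac{349667}{538} = -145 - \frac{53149384}{269} = - \frac{53188389}{269}$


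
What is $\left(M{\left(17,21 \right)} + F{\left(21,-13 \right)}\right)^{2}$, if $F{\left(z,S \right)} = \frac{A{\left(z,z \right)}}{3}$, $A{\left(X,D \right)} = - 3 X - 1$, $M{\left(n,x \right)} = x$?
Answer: $\frac{1}{9} \approx 0.11111$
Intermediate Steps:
$A{\left(X,D \right)} = -1 - 3 X$
$F{\left(z,S \right)} = - \frac{1}{3} - z$ ($F{\left(z,S \right)} = \frac{-1 - 3 z}{3} = \left(-1 - 3 z\right) \frac{1}{3} = - \frac{1}{3} - z$)
$\left(M{\left(17,21 \right)} + F{\left(21,-13 \right)}\right)^{2} = \left(21 - \frac{64}{3}\right)^{2} = \left(- \frac{1}{3}\right)^{2} = \frac{1}{9}$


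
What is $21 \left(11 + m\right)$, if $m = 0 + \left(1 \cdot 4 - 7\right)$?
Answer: $168$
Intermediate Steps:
$m = -3$ ($m = 0 + \left(4 - 7\right) = 0 - 3 = -3$)
$21 \left(11 + m\right) = 21 \left(11 - 3\right) = 21 \cdot 8 = 168$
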